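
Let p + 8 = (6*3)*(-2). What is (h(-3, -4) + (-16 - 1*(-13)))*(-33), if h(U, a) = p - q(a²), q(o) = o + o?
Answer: 2607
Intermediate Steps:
q(o) = 2*o
p = -44 (p = -8 + (6*3)*(-2) = -8 + 18*(-2) = -8 - 36 = -44)
h(U, a) = -44 - 2*a²
(h(-3, -4) + (-16 - 1*(-13)))*(-33) = ((-44 - 2*(-4)²) + (-16 - 1*(-13)))*(-33) = ((-44 - 2*16) + (-16 + 13))*(-33) = ((-44 - 32) - 3)*(-33) = (-76 - 3)*(-33) = -79*(-33) = 2607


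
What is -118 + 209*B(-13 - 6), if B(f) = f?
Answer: -4089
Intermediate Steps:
-118 + 209*B(-13 - 6) = -118 + 209*(-13 - 6) = -118 + 209*(-19) = -118 - 3971 = -4089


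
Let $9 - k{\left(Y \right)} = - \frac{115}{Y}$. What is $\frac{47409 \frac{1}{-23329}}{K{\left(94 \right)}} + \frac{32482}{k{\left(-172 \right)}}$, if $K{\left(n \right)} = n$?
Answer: $\frac{12251599104007}{3142462958} \approx 3898.7$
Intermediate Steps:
$k{\left(Y \right)} = 9 + \frac{115}{Y}$ ($k{\left(Y \right)} = 9 - - \frac{115}{Y} = 9 + \frac{115}{Y}$)
$\frac{47409 \frac{1}{-23329}}{K{\left(94 \right)}} + \frac{32482}{k{\left(-172 \right)}} = \frac{47409 \frac{1}{-23329}}{94} + \frac{32482}{9 + \frac{115}{-172}} = 47409 \left(- \frac{1}{23329}\right) \frac{1}{94} + \frac{32482}{9 + 115 \left(- \frac{1}{172}\right)} = \left(- \frac{47409}{23329}\right) \frac{1}{94} + \frac{32482}{9 - \frac{115}{172}} = - \frac{47409}{2192926} + \frac{32482}{\frac{1433}{172}} = - \frac{47409}{2192926} + 32482 \cdot \frac{172}{1433} = - \frac{47409}{2192926} + \frac{5586904}{1433} = \frac{12251599104007}{3142462958}$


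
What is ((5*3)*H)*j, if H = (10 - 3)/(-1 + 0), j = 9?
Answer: -945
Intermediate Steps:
H = -7 (H = 7/(-1) = 7*(-1) = -7)
((5*3)*H)*j = ((5*3)*(-7))*9 = (15*(-7))*9 = -105*9 = -945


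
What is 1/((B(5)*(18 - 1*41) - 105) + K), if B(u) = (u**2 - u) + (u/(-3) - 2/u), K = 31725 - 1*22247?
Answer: 15/134408 ≈ 0.00011160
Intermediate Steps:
K = 9478 (K = 31725 - 22247 = 9478)
B(u) = u**2 - 2/u - 4*u/3 (B(u) = (u**2 - u) + (u*(-1/3) - 2/u) = (u**2 - u) + (-u/3 - 2/u) = (u**2 - u) + (-2/u - u/3) = u**2 - 2/u - 4*u/3)
1/((B(5)*(18 - 1*41) - 105) + K) = 1/(((5**2 - 2/5 - 4/3*5)*(18 - 1*41) - 105) + 9478) = 1/(((25 - 2*1/5 - 20/3)*(18 - 41) - 105) + 9478) = 1/(((25 - 2/5 - 20/3)*(-23) - 105) + 9478) = 1/(((269/15)*(-23) - 105) + 9478) = 1/((-6187/15 - 105) + 9478) = 1/(-7762/15 + 9478) = 1/(134408/15) = 15/134408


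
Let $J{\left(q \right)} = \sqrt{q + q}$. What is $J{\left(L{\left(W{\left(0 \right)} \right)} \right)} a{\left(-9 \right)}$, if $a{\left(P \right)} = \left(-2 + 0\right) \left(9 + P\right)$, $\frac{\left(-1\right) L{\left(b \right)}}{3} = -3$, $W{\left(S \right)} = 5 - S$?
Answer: $0$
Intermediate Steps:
$L{\left(b \right)} = 9$ ($L{\left(b \right)} = \left(-3\right) \left(-3\right) = 9$)
$J{\left(q \right)} = \sqrt{2} \sqrt{q}$ ($J{\left(q \right)} = \sqrt{2 q} = \sqrt{2} \sqrt{q}$)
$a{\left(P \right)} = -18 - 2 P$ ($a{\left(P \right)} = - 2 \left(9 + P\right) = -18 - 2 P$)
$J{\left(L{\left(W{\left(0 \right)} \right)} \right)} a{\left(-9 \right)} = \sqrt{2} \sqrt{9} \left(-18 - -18\right) = \sqrt{2} \cdot 3 \left(-18 + 18\right) = 3 \sqrt{2} \cdot 0 = 0$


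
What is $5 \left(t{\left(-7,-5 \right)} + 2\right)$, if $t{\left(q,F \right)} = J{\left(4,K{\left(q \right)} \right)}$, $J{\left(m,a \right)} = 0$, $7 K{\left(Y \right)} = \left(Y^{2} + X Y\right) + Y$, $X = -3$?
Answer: $10$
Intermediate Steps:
$K{\left(Y \right)} = - \frac{2 Y}{7} + \frac{Y^{2}}{7}$ ($K{\left(Y \right)} = \frac{\left(Y^{2} - 3 Y\right) + Y}{7} = \frac{Y^{2} - 2 Y}{7} = - \frac{2 Y}{7} + \frac{Y^{2}}{7}$)
$t{\left(q,F \right)} = 0$
$5 \left(t{\left(-7,-5 \right)} + 2\right) = 5 \left(0 + 2\right) = 5 \cdot 2 = 10$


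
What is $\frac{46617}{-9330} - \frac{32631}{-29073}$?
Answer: $- \frac{116760979}{30139010} \approx -3.8741$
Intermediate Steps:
$\frac{46617}{-9330} - \frac{32631}{-29073} = 46617 \left(- \frac{1}{9330}\right) - - \frac{10877}{9691} = - \frac{15539}{3110} + \frac{10877}{9691} = - \frac{116760979}{30139010}$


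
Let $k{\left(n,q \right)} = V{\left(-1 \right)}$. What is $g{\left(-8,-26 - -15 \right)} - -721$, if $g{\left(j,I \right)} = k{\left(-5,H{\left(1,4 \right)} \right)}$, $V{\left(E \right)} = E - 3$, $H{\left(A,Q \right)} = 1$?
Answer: $717$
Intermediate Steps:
$V{\left(E \right)} = -3 + E$ ($V{\left(E \right)} = E - 3 = -3 + E$)
$k{\left(n,q \right)} = -4$ ($k{\left(n,q \right)} = -3 - 1 = -4$)
$g{\left(j,I \right)} = -4$
$g{\left(-8,-26 - -15 \right)} - -721 = -4 - -721 = -4 + 721 = 717$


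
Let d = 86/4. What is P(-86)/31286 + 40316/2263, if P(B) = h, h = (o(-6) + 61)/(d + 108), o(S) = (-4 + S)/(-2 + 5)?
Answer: 490025688575/27505884693 ≈ 17.815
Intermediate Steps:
o(S) = -4/3 + S/3 (o(S) = (-4 + S)/3 = (-4 + S)*(1/3) = -4/3 + S/3)
d = 43/2 (d = 86*(1/4) = 43/2 ≈ 21.500)
h = 346/777 (h = ((-4/3 + (1/3)*(-6)) + 61)/(43/2 + 108) = ((-4/3 - 2) + 61)/(259/2) = (-10/3 + 61)*(2/259) = (173/3)*(2/259) = 346/777 ≈ 0.44530)
P(B) = 346/777
P(-86)/31286 + 40316/2263 = (346/777)/31286 + 40316/2263 = (346/777)*(1/31286) + 40316*(1/2263) = 173/12154611 + 40316/2263 = 490025688575/27505884693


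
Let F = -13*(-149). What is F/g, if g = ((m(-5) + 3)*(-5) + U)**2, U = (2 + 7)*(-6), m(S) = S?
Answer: 1937/1936 ≈ 1.0005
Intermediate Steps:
U = -54 (U = 9*(-6) = -54)
g = 1936 (g = ((-5 + 3)*(-5) - 54)**2 = (-2*(-5) - 54)**2 = (10 - 54)**2 = (-44)**2 = 1936)
F = 1937
F/g = 1937/1936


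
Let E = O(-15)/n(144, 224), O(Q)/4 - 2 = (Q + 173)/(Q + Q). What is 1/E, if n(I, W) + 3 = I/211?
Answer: 7335/41356 ≈ 0.17736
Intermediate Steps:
O(Q) = 8 + 2*(173 + Q)/Q (O(Q) = 8 + 4*((Q + 173)/(Q + Q)) = 8 + 4*((173 + Q)/((2*Q))) = 8 + 4*((173 + Q)*(1/(2*Q))) = 8 + 4*((173 + Q)/(2*Q)) = 8 + 2*(173 + Q)/Q)
n(I, W) = -3 + I/211
E = 41356/7335 (E = (10 + 346/(-15))/(-3 + (1/211)*144) = (10 + 346*(-1/15))/(-3 + 144/211) = (10 - 346/15)/(-489/211) = -196/15*(-211/489) = 41356/7335 ≈ 5.6382)
1/E = 1/(41356/7335) = 7335/41356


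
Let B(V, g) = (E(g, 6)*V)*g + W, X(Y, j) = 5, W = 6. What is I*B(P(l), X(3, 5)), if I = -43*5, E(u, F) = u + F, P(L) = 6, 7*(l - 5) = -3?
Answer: -72240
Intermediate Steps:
l = 32/7 (l = 5 + (1/7)*(-3) = 5 - 3/7 = 32/7 ≈ 4.5714)
E(u, F) = F + u
I = -215
B(V, g) = 6 + V*g*(6 + g) (B(V, g) = ((6 + g)*V)*g + 6 = (V*(6 + g))*g + 6 = V*g*(6 + g) + 6 = 6 + V*g*(6 + g))
I*B(P(l), X(3, 5)) = -215*(6 + 6*5*(6 + 5)) = -215*(6 + 6*5*11) = -215*(6 + 330) = -215*336 = -72240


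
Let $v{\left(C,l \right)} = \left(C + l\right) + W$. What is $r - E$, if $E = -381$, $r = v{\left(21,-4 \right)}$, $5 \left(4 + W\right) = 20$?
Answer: $398$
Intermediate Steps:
$W = 0$ ($W = -4 + \frac{1}{5} \cdot 20 = -4 + 4 = 0$)
$v{\left(C,l \right)} = C + l$ ($v{\left(C,l \right)} = \left(C + l\right) + 0 = C + l$)
$r = 17$ ($r = 21 - 4 = 17$)
$r - E = 17 - -381 = 17 + 381 = 398$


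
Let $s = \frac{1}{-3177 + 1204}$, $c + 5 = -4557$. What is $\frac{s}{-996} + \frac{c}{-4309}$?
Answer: $\frac{8964827005}{8467650372} \approx 1.0587$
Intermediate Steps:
$c = -4562$ ($c = -5 - 4557 = -4562$)
$s = - \frac{1}{1973}$ ($s = \frac{1}{-1973} = - \frac{1}{1973} \approx -0.00050684$)
$\frac{s}{-996} + \frac{c}{-4309} = - \frac{1}{1973 \left(-996\right)} - \frac{4562}{-4309} = \left(- \frac{1}{1973}\right) \left(- \frac{1}{996}\right) - - \frac{4562}{4309} = \frac{1}{1965108} + \frac{4562}{4309} = \frac{8964827005}{8467650372}$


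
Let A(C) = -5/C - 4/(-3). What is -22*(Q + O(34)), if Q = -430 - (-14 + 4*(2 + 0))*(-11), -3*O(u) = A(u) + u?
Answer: 1709015/153 ≈ 11170.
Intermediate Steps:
A(C) = 4/3 - 5/C (A(C) = -5/C - 4*(-1/3) = -5/C + 4/3 = 4/3 - 5/C)
O(u) = -4/9 - u/3 + 5/(3*u) (O(u) = -((4/3 - 5/u) + u)/3 = -(4/3 + u - 5/u)/3 = -4/9 - u/3 + 5/(3*u))
Q = -496 (Q = -430 - (-14 + 4*2)*(-11) = -430 - (-14 + 8)*(-11) = -430 - (-6)*(-11) = -430 - 1*66 = -430 - 66 = -496)
-22*(Q + O(34)) = -22*(-496 + (-4/9 - 1/3*34 + (5/3)/34)) = -22*(-496 + (-4/9 - 34/3 + (5/3)*(1/34))) = -22*(-496 + (-4/9 - 34/3 + 5/102)) = -22*(-496 - 3589/306) = -22*(-155365/306) = 1709015/153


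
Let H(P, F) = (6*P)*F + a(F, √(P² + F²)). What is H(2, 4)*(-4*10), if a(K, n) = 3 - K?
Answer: -1880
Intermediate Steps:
H(P, F) = 3 - F + 6*F*P (H(P, F) = (6*P)*F + (3 - F) = 6*F*P + (3 - F) = 3 - F + 6*F*P)
H(2, 4)*(-4*10) = (3 - 1*4 + 6*4*2)*(-4*10) = (3 - 4 + 48)*(-40) = 47*(-40) = -1880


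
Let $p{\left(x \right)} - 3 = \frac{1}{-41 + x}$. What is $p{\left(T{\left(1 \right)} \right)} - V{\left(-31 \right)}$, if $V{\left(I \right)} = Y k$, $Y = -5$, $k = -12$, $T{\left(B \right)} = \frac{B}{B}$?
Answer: $- \frac{2281}{40} \approx -57.025$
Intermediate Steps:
$T{\left(B \right)} = 1$
$V{\left(I \right)} = 60$ ($V{\left(I \right)} = \left(-5\right) \left(-12\right) = 60$)
$p{\left(x \right)} = 3 + \frac{1}{-41 + x}$
$p{\left(T{\left(1 \right)} \right)} - V{\left(-31 \right)} = \frac{-122 + 3 \cdot 1}{-41 + 1} - 60 = \frac{-122 + 3}{-40} - 60 = \left(- \frac{1}{40}\right) \left(-119\right) - 60 = \frac{119}{40} - 60 = - \frac{2281}{40}$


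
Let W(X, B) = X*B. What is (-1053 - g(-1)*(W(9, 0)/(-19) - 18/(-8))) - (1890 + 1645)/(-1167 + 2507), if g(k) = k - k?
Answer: -282911/268 ≈ -1055.6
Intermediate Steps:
W(X, B) = B*X
g(k) = 0
(-1053 - g(-1)*(W(9, 0)/(-19) - 18/(-8))) - (1890 + 1645)/(-1167 + 2507) = (-1053 - 0*((0*9)/(-19) - 18/(-8))) - (1890 + 1645)/(-1167 + 2507) = (-1053 - 0*(0*(-1/19) - 18*(-1/8))) - 3535/1340 = (-1053 - 0*(0 + 9/4)) - 3535/1340 = (-1053 - 0*9/4) - 1*707/268 = (-1053 - 1*0) - 707/268 = (-1053 + 0) - 707/268 = -1053 - 707/268 = -282911/268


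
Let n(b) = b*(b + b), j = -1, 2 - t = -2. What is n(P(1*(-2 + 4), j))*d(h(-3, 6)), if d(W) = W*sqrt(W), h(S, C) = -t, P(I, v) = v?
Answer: -16*I ≈ -16.0*I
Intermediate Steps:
t = 4 (t = 2 - 1*(-2) = 2 + 2 = 4)
h(S, C) = -4 (h(S, C) = -1*4 = -4)
d(W) = W**(3/2)
n(b) = 2*b**2 (n(b) = b*(2*b) = 2*b**2)
n(P(1*(-2 + 4), j))*d(h(-3, 6)) = (2*(-1)**2)*(-4)**(3/2) = (2*1)*(-8*I) = 2*(-8*I) = -16*I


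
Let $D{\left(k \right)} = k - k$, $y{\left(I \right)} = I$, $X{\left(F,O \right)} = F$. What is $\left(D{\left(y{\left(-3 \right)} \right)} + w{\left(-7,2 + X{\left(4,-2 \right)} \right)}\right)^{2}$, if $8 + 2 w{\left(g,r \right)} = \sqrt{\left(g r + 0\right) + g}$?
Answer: $\frac{15}{4} - 28 i \approx 3.75 - 28.0 i$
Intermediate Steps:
$D{\left(k \right)} = 0$
$w{\left(g,r \right)} = -4 + \frac{\sqrt{g + g r}}{2}$ ($w{\left(g,r \right)} = -4 + \frac{\sqrt{\left(g r + 0\right) + g}}{2} = -4 + \frac{\sqrt{g r + g}}{2} = -4 + \frac{\sqrt{g + g r}}{2}$)
$\left(D{\left(y{\left(-3 \right)} \right)} + w{\left(-7,2 + X{\left(4,-2 \right)} \right)}\right)^{2} = \left(0 - \left(4 - \frac{\sqrt{- 7 \left(1 + \left(2 + 4\right)\right)}}{2}\right)\right)^{2} = \left(0 - \left(4 - \frac{\sqrt{- 7 \left(1 + 6\right)}}{2}\right)\right)^{2} = \left(0 - \left(4 - \frac{\sqrt{\left(-7\right) 7}}{2}\right)\right)^{2} = \left(0 - \left(4 - \frac{\sqrt{-49}}{2}\right)\right)^{2} = \left(0 - \left(4 - \frac{7 i}{2}\right)\right)^{2} = \left(-4 + \frac{7 i}{2}\right)^{2}$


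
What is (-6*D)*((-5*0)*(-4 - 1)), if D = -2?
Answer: 0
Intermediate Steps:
(-6*D)*((-5*0)*(-4 - 1)) = (-6*(-2))*((-5*0)*(-4 - 1)) = 12*(0*(-5)) = 12*0 = 0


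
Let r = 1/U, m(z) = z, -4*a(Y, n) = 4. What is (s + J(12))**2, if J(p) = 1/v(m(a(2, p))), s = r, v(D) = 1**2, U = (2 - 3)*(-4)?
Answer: 25/16 ≈ 1.5625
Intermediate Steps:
a(Y, n) = -1 (a(Y, n) = -1/4*4 = -1)
U = 4 (U = -1*(-4) = 4)
v(D) = 1
r = 1/4 ≈ 0.25000
s = 1/4 ≈ 0.25000
J(p) = 1 (J(p) = 1/1 = 1)
(s + J(12))**2 = (1/4 + 1)**2 = (5/4)**2 = 25/16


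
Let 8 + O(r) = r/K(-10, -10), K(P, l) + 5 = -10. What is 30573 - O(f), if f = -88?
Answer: 458627/15 ≈ 30575.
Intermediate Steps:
K(P, l) = -15 (K(P, l) = -5 - 10 = -15)
O(r) = -8 - r/15 (O(r) = -8 + r/(-15) = -8 + r*(-1/15) = -8 - r/15)
30573 - O(f) = 30573 - (-8 - 1/15*(-88)) = 30573 - (-8 + 88/15) = 30573 - 1*(-32/15) = 30573 + 32/15 = 458627/15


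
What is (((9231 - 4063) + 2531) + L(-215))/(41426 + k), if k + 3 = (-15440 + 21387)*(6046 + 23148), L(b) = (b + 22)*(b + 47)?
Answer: 40123/173658141 ≈ 0.00023105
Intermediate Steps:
L(b) = (22 + b)*(47 + b)
k = 173616715 (k = -3 + (-15440 + 21387)*(6046 + 23148) = -3 + 5947*29194 = -3 + 173616718 = 173616715)
(((9231 - 4063) + 2531) + L(-215))/(41426 + k) = (((9231 - 4063) + 2531) + (1034 + (-215)² + 69*(-215)))/(41426 + 173616715) = ((5168 + 2531) + (1034 + 46225 - 14835))/173658141 = (7699 + 32424)*(1/173658141) = 40123*(1/173658141) = 40123/173658141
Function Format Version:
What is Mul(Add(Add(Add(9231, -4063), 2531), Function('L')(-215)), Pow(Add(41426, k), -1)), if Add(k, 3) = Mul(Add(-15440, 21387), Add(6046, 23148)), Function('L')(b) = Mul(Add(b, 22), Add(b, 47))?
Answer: Rational(40123, 173658141) ≈ 0.00023105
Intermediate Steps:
Function('L')(b) = Mul(Add(22, b), Add(47, b))
k = 173616715 (k = Add(-3, Mul(Add(-15440, 21387), Add(6046, 23148))) = Add(-3, Mul(5947, 29194)) = Add(-3, 173616718) = 173616715)
Mul(Add(Add(Add(9231, -4063), 2531), Function('L')(-215)), Pow(Add(41426, k), -1)) = Mul(Add(Add(Add(9231, -4063), 2531), Add(1034, Pow(-215, 2), Mul(69, -215))), Pow(Add(41426, 173616715), -1)) = Mul(Add(Add(5168, 2531), Add(1034, 46225, -14835)), Pow(173658141, -1)) = Mul(Add(7699, 32424), Rational(1, 173658141)) = Mul(40123, Rational(1, 173658141)) = Rational(40123, 173658141)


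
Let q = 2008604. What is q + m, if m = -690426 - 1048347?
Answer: 269831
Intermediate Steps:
m = -1738773
q + m = 2008604 - 1738773 = 269831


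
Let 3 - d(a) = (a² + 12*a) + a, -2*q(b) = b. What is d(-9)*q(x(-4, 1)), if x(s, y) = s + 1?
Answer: 117/2 ≈ 58.500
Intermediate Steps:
x(s, y) = 1 + s
q(b) = -b/2
d(a) = 3 - a² - 13*a (d(a) = 3 - ((a² + 12*a) + a) = 3 - (a² + 13*a) = 3 + (-a² - 13*a) = 3 - a² - 13*a)
d(-9)*q(x(-4, 1)) = (3 - 1*(-9)² - 13*(-9))*(-(1 - 4)/2) = (3 - 1*81 + 117)*(-½*(-3)) = (3 - 81 + 117)*(3/2) = 39*(3/2) = 117/2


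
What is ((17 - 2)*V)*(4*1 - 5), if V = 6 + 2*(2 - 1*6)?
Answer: 30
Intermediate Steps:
V = -2 (V = 6 + 2*(2 - 6) = 6 + 2*(-4) = 6 - 8 = -2)
((17 - 2)*V)*(4*1 - 5) = ((17 - 2)*(-2))*(4*1 - 5) = (15*(-2))*(4 - 5) = -30*(-1) = 30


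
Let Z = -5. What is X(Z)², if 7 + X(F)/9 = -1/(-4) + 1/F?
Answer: 1565001/400 ≈ 3912.5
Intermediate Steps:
X(F) = -243/4 + 9/F (X(F) = -63 + 9*(-1/(-4) + 1/F) = -63 + 9*(-1*(-¼) + 1/F) = -63 + 9*(¼ + 1/F) = -63 + (9/4 + 9/F) = -243/4 + 9/F)
X(Z)² = (-243/4 + 9/(-5))² = (-243/4 + 9*(-⅕))² = (-243/4 - 9/5)² = (-1251/20)² = 1565001/400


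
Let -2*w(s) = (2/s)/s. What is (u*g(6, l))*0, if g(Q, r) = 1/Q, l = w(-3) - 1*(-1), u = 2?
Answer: 0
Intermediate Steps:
w(s) = -1/s**2 (w(s) = -2/s/(2*s) = -1/s**2)
l = 8/9 (l = -1/(-3)**2 - 1*(-1) = -1*1/9 + 1 = -1/9 + 1 = 8/9 ≈ 0.88889)
(u*g(6, l))*0 = (2/6)*0 = (2*(1/6))*0 = (1/3)*0 = 0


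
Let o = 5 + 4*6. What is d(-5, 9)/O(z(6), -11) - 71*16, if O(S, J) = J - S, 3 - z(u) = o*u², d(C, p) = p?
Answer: -1170071/1030 ≈ -1136.0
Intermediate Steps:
o = 29 (o = 5 + 24 = 29)
z(u) = 3 - 29*u²
d(-5, 9)/O(z(6), -11) - 71*16 = 9/(-11 - (3 - 29*6²)) - 71*16 = 9/(-11 - (3 - 29*36)) - 1136 = 9/(-11 - (3 - 1044)) - 1136 = 9/(-11 - 1*(-1041)) - 1136 = 9/(-11 + 1041) - 1136 = 9/1030 - 1136 = -1170071/1030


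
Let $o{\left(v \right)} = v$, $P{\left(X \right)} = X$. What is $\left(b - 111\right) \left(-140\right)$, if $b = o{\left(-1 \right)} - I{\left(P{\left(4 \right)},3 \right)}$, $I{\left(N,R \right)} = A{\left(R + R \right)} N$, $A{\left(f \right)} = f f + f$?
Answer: $39200$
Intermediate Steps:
$A{\left(f \right)} = f + f^{2}$ ($A{\left(f \right)} = f^{2} + f = f + f^{2}$)
$I{\left(N,R \right)} = 2 N R \left(1 + 2 R\right)$ ($I{\left(N,R \right)} = \left(R + R\right) \left(1 + \left(R + R\right)\right) N = 2 R \left(1 + 2 R\right) N = 2 N R \left(1 + 2 R\right)$)
$b = -169$ ($b = -1 - 2 \cdot 4 \cdot 3 \left(1 + 2 \cdot 3\right) = -1 - 2 \cdot 4 \cdot 3 \left(1 + 6\right) = -1 - 2 \cdot 4 \cdot 3 \cdot 7 = -1 - 168 = -169$)
$\left(b - 111\right) \left(-140\right) = \left(-169 - 111\right) \left(-140\right) = \left(-280\right) \left(-140\right) = 39200$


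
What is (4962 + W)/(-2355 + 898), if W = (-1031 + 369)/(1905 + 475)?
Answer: -5904449/1733830 ≈ -3.4054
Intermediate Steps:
W = -331/1190 (W = -662/2380 = -662*1/2380 = -331/1190 ≈ -0.27815)
(4962 + W)/(-2355 + 898) = (4962 - 331/1190)/(-2355 + 898) = (5904449/1190)/(-1457) = (5904449/1190)*(-1/1457) = -5904449/1733830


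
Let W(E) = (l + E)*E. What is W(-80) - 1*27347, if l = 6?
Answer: -21427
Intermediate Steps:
W(E) = E*(6 + E) (W(E) = (6 + E)*E = E*(6 + E))
W(-80) - 1*27347 = -80*(6 - 80) - 1*27347 = -80*(-74) - 27347 = 5920 - 27347 = -21427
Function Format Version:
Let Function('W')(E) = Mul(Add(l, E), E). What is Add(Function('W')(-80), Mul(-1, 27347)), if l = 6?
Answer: -21427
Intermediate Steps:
Function('W')(E) = Mul(E, Add(6, E)) (Function('W')(E) = Mul(Add(6, E), E) = Mul(E, Add(6, E)))
Add(Function('W')(-80), Mul(-1, 27347)) = Add(Mul(-80, Add(6, -80)), Mul(-1, 27347)) = Add(Mul(-80, -74), -27347) = Add(5920, -27347) = -21427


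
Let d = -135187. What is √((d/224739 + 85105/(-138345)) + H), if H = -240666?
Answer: 2*I*√28722070250346531060077/690922599 ≈ 490.58*I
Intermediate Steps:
√((d/224739 + 85105/(-138345)) + H) = √((-135187/224739 + 85105/(-138345)) - 240666) = √((-135187*1/224739 + 85105*(-1/138345)) - 240666) = √((-135187/224739 - 17021/27669) - 240666) = √(-2521923874/2072767797 - 240666) = √(-498847256556676/2072767797) = 2*I*√28722070250346531060077/690922599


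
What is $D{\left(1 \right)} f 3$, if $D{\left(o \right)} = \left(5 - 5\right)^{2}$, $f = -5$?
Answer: $0$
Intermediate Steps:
$D{\left(o \right)} = 0$ ($D{\left(o \right)} = 0^{2} = 0$)
$D{\left(1 \right)} f 3 = 0 \left(-5\right) 3 = 0 \cdot 3 = 0$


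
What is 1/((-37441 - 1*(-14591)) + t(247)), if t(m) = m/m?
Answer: -1/22849 ≈ -4.3766e-5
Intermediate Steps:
t(m) = 1
1/((-37441 - 1*(-14591)) + t(247)) = 1/((-37441 - 1*(-14591)) + 1) = 1/((-37441 + 14591) + 1) = 1/(-22850 + 1) = 1/(-22849) = -1/22849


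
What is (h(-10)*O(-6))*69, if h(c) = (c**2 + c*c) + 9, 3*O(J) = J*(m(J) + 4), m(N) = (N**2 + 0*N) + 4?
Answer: -1269048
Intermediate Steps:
m(N) = 4 + N**2 (m(N) = (N**2 + 0) + 4 = N**2 + 4 = 4 + N**2)
O(J) = J*(8 + J**2)/3 (O(J) = (J*((4 + J**2) + 4))/3 = (J*(8 + J**2))/3 = J*(8 + J**2)/3)
h(c) = 9 + 2*c**2 (h(c) = (c**2 + c**2) + 9 = 2*c**2 + 9 = 9 + 2*c**2)
(h(-10)*O(-6))*69 = ((9 + 2*(-10)**2)*((1/3)*(-6)*(8 + (-6)**2)))*69 = ((9 + 2*100)*((1/3)*(-6)*(8 + 36)))*69 = ((9 + 200)*((1/3)*(-6)*44))*69 = (209*(-88))*69 = -18392*69 = -1269048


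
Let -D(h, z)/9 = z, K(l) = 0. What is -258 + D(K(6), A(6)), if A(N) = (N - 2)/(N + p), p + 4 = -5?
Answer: -246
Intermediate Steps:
p = -9 (p = -4 - 5 = -9)
A(N) = (-2 + N)/(-9 + N) (A(N) = (N - 2)/(N - 9) = (-2 + N)/(-9 + N))
D(h, z) = -9*z
-258 + D(K(6), A(6)) = -258 - 9*(-2 + 6)/(-9 + 6) = -258 - 9*4/(-3) = -258 - (-3)*4 = -258 - 9*(-4/3) = -258 + 12 = -246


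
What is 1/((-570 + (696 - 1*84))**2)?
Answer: 1/1764 ≈ 0.00056689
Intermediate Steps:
1/((-570 + (696 - 1*84))**2) = 1/((-570 + (696 - 84))**2) = 1/((-570 + 612)**2) = 1/(42**2) = 1/1764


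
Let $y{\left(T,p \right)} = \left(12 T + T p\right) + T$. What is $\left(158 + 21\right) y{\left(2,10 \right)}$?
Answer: $8234$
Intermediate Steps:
$y{\left(T,p \right)} = 13 T + T p$
$\left(158 + 21\right) y{\left(2,10 \right)} = \left(158 + 21\right) 2 \left(13 + 10\right) = 179 \cdot 2 \cdot 23 = 179 \cdot 46 = 8234$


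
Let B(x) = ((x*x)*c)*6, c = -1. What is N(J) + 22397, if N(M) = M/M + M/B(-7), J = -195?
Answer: 2195069/98 ≈ 22399.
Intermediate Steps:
B(x) = -6*x**2 (B(x) = ((x*x)*(-1))*6 = (x**2*(-1))*6 = -x**2*6 = -6*x**2)
N(M) = 1 - M/294 (N(M) = M/M + M/((-6*(-7)**2)) = 1 + M/((-6*49)) = 1 + M/(-294) = 1 + M*(-1/294) = 1 - M/294)
N(J) + 22397 = (1 - 1/294*(-195)) + 22397 = (1 + 65/98) + 22397 = 163/98 + 22397 = 2195069/98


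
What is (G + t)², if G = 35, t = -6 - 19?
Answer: 100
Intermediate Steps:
t = -25
(G + t)² = (35 - 25)² = 10² = 100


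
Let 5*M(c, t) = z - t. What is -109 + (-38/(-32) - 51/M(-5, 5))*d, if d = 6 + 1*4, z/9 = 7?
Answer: -32733/232 ≈ -141.09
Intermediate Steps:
z = 63 (z = 9*7 = 63)
M(c, t) = 63/5 - t/5 (M(c, t) = (63 - t)/5 = 63/5 - t/5)
d = 10 (d = 6 + 4 = 10)
-109 + (-38/(-32) - 51/M(-5, 5))*d = -109 + (-38/(-32) - 51/(63/5 - ⅕*5))*10 = -109 + (-38*(-1/32) - 51/(63/5 - 1))*10 = -109 + (19/16 - 51/58/5)*10 = -109 + (19/16 - 51*5/58)*10 = -109 + (19/16 - 255/58)*10 = -109 - 1489/464*10 = -109 - 7445/232 = -32733/232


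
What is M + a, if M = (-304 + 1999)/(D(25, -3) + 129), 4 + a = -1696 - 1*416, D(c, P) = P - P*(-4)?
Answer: -79843/38 ≈ -2101.1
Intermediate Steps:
D(c, P) = 5*P (D(c, P) = P + 4*P = 5*P)
a = -2116 (a = -4 + (-1696 - 1*416) = -4 + (-1696 - 416) = -4 - 2112 = -2116)
M = 565/38 (M = (-304 + 1999)/(5*(-3) + 129) = 1695/(-15 + 129) = 1695/114 = 1695*(1/114) = 565/38 ≈ 14.868)
M + a = 565/38 - 2116 = -79843/38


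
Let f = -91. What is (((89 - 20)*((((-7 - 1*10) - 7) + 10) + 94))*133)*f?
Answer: -66808560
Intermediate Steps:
(((89 - 20)*((((-7 - 1*10) - 7) + 10) + 94))*133)*f = (((89 - 20)*((((-7 - 1*10) - 7) + 10) + 94))*133)*(-91) = ((69*((((-7 - 10) - 7) + 10) + 94))*133)*(-91) = ((69*(((-17 - 7) + 10) + 94))*133)*(-91) = ((69*((-24 + 10) + 94))*133)*(-91) = ((69*(-14 + 94))*133)*(-91) = ((69*80)*133)*(-91) = (5520*133)*(-91) = 734160*(-91) = -66808560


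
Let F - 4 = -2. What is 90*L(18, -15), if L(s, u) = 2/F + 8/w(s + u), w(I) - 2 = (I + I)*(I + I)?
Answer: 2070/19 ≈ 108.95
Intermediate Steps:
F = 2 (F = 4 - 2 = 2)
w(I) = 2 + 4*I² (w(I) = 2 + (I + I)*(I + I) = 2 + (2*I)*(2*I) = 2 + 4*I²)
L(s, u) = 1 + 8/(2 + 4*(s + u)²) (L(s, u) = 2/2 + 8/(2 + 4*(s + u)²) = 2*(½) + 8/(2 + 4*(s + u)²) = 1 + 8/(2 + 4*(s + u)²))
90*L(18, -15) = 90*((5 + 2*(18 - 15)²)/(1 + 2*(18 - 15)²)) = 90*((5 + 2*3²)/(1 + 2*3²)) = 90*((5 + 2*9)/(1 + 2*9)) = 90*((5 + 18)/(1 + 18)) = 90*(23/19) = 2070/19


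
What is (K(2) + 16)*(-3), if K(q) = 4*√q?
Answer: -48 - 12*√2 ≈ -64.971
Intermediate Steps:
(K(2) + 16)*(-3) = (4*√2 + 16)*(-3) = (16 + 4*√2)*(-3) = -48 - 12*√2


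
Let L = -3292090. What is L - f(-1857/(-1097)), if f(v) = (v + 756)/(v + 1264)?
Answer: -4570952573039/1388465 ≈ -3.2921e+6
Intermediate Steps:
f(v) = (756 + v)/(1264 + v)
L - f(-1857/(-1097)) = -3292090 - (756 - 1857/(-1097))/(1264 - 1857/(-1097)) = -3292090 - (756 - 1857*(-1/1097))/(1264 - 1857*(-1/1097)) = -3292090 - (756 + 1857/1097)/(1264 + 1857/1097) = -3292090 - 831189/(1388465/1097*1097) = -3292090 - 1097*831189/(1388465*1097) = -3292090 - 1*831189/1388465 = -3292090 - 831189/1388465 = -4570952573039/1388465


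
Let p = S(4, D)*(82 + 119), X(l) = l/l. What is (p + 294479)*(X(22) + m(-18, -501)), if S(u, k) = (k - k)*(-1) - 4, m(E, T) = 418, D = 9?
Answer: 123049825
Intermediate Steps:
X(l) = 1
S(u, k) = -4 (S(u, k) = 0*(-1) - 4 = 0 - 4 = -4)
p = -804 (p = -4*(82 + 119) = -4*201 = -804)
(p + 294479)*(X(22) + m(-18, -501)) = (-804 + 294479)*(1 + 418) = 293675*419 = 123049825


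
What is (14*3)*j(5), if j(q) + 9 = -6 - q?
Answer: -840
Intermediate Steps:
j(q) = -15 - q (j(q) = -9 + (-6 - q) = -15 - q)
(14*3)*j(5) = (14*3)*(-15 - 1*5) = 42*(-15 - 5) = 42*(-20) = -840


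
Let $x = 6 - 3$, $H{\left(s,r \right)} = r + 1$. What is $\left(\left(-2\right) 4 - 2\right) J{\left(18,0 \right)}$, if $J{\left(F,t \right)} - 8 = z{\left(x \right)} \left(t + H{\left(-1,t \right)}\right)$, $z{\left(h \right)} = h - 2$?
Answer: $-90$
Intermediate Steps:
$H{\left(s,r \right)} = 1 + r$
$x = 3$
$z{\left(h \right)} = -2 + h$
$J{\left(F,t \right)} = 9 + 2 t$ ($J{\left(F,t \right)} = 8 + \left(-2 + 3\right) \left(t + \left(1 + t\right)\right) = 8 + 1 \left(1 + 2 t\right) = 8 + \left(1 + 2 t\right) = 9 + 2 t$)
$\left(\left(-2\right) 4 - 2\right) J{\left(18,0 \right)} = \left(\left(-2\right) 4 - 2\right) \left(9 + 2 \cdot 0\right) = \left(-8 - 2\right) \left(9 + 0\right) = \left(-10\right) 9 = -90$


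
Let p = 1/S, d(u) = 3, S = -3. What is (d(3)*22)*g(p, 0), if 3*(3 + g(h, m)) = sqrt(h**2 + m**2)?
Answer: -572/3 ≈ -190.67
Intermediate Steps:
p = -1/3 (p = 1/(-3) = -1/3 ≈ -0.33333)
g(h, m) = -3 + sqrt(h**2 + m**2)/3
(d(3)*22)*g(p, 0) = (3*22)*(-3 + sqrt((-1/3)**2 + 0**2)/3) = 66*(-3 + sqrt(1/9 + 0)/3) = 66*(-3 + sqrt(1/9)/3) = 66*(-3 + (1/3)*(1/3)) = 66*(-3 + 1/9) = 66*(-26/9) = -572/3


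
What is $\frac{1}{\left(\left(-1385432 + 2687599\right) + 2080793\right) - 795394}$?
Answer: $\frac{1}{2587566} \approx 3.8646 \cdot 10^{-7}$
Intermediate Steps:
$\frac{1}{\left(\left(-1385432 + 2687599\right) + 2080793\right) - 795394} = \frac{1}{\left(1302167 + 2080793\right) - 795394} = \frac{1}{3382960 - 795394} = \frac{1}{2587566}$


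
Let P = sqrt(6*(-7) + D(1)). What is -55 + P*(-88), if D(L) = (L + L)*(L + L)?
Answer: -55 - 88*I*sqrt(38) ≈ -55.0 - 542.47*I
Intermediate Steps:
D(L) = 4*L**2 (D(L) = (2*L)*(2*L) = 4*L**2)
P = I*sqrt(38) (P = sqrt(6*(-7) + 4*1**2) = sqrt(-42 + 4*1) = sqrt(-42 + 4) = sqrt(-38) = I*sqrt(38) ≈ 6.1644*I)
-55 + P*(-88) = -55 + (I*sqrt(38))*(-88) = -55 - 88*I*sqrt(38)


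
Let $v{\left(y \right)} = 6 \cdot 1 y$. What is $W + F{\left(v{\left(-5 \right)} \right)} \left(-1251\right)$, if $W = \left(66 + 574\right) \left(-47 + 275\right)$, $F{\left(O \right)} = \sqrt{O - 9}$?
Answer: $145920 - 1251 i \sqrt{39} \approx 1.4592 \cdot 10^{5} - 7812.5 i$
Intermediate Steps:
$v{\left(y \right)} = 6 y$
$F{\left(O \right)} = \sqrt{-9 + O}$
$W = 145920$ ($W = 640 \cdot 228 = 145920$)
$W + F{\left(v{\left(-5 \right)} \right)} \left(-1251\right) = 145920 + \sqrt{-9 + 6 \left(-5\right)} \left(-1251\right) = 145920 + \sqrt{-9 - 30} \left(-1251\right) = 145920 + \sqrt{-39} \left(-1251\right) = 145920 + i \sqrt{39} \left(-1251\right) = 145920 - 1251 i \sqrt{39}$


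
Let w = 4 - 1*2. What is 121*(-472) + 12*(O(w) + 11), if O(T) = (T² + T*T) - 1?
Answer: -56896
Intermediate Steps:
w = 2 (w = 4 - 2 = 2)
O(T) = -1 + 2*T² (O(T) = (T² + T²) - 1 = 2*T² - 1 = -1 + 2*T²)
121*(-472) + 12*(O(w) + 11) = 121*(-472) + 12*((-1 + 2*2²) + 11) = -57112 + 12*((-1 + 2*4) + 11) = -57112 + 12*((-1 + 8) + 11) = -57112 + 12*(7 + 11) = -57112 + 12*18 = -57112 + 216 = -56896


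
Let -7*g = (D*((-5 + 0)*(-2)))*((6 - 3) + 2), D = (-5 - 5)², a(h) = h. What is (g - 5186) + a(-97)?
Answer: -41981/7 ≈ -5997.3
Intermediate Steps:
D = 100 (D = (-10)² = 100)
g = -5000/7 (g = -100*((-5 + 0)*(-2))*((6 - 3) + 2)/7 = -100*(-5*(-2))*(3 + 2)/7 = -100*10*5/7 = -1000*5/7 = -⅐*5000 = -5000/7 ≈ -714.29)
(g - 5186) + a(-97) = (-5000/7 - 5186) - 97 = -41302/7 - 97 = -41981/7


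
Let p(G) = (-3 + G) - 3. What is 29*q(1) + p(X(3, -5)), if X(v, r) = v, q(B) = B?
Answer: 26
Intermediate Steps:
p(G) = -6 + G
29*q(1) + p(X(3, -5)) = 29*1 + (-6 + 3) = 29 - 3 = 26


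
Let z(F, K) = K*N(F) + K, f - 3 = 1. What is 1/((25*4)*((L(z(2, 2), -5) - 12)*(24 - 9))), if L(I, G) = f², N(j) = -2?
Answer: 1/6000 ≈ 0.00016667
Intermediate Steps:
f = 4 (f = 3 + 1 = 4)
z(F, K) = -K (z(F, K) = K*(-2) + K = -2*K + K = -K)
L(I, G) = 16 (L(I, G) = 4² = 16)
1/((25*4)*((L(z(2, 2), -5) - 12)*(24 - 9))) = 1/((25*4)*((16 - 12)*(24 - 9))) = 1/(100*(4*15)) = 1/(100*60) = 1/6000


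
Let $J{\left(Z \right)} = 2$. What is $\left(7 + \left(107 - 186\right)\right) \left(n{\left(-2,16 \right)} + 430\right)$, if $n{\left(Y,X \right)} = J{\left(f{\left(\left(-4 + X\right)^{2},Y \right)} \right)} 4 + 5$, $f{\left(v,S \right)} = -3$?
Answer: $-31896$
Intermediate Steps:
$n{\left(Y,X \right)} = 13$ ($n{\left(Y,X \right)} = 2 \cdot 4 + 5 = 8 + 5 = 13$)
$\left(7 + \left(107 - 186\right)\right) \left(n{\left(-2,16 \right)} + 430\right) = \left(7 + \left(107 - 186\right)\right) \left(13 + 430\right) = \left(7 - 79\right) 443 = \left(-72\right) 443 = -31896$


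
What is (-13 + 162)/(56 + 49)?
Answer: 149/105 ≈ 1.4190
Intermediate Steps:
(-13 + 162)/(56 + 49) = 149/105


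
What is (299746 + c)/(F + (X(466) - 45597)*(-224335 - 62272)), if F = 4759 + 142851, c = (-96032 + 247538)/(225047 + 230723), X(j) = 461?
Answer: 68307692963/2948020894202370 ≈ 2.3171e-5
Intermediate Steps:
c = 75753/227885 (c = 151506/455770 = 151506*(1/455770) = 75753/227885 ≈ 0.33242)
F = 147610
(299746 + c)/(F + (X(466) - 45597)*(-224335 - 62272)) = (299746 + 75753/227885)/(147610 + (461 - 45597)*(-224335 - 62272)) = 68307692963/(227885*(147610 - 45136*(-286607))) = 68307692963/(227885*(147610 + 12936293552)) = (68307692963/227885)/12936441162 = (68307692963/227885)*(1/12936441162) = 68307692963/2948020894202370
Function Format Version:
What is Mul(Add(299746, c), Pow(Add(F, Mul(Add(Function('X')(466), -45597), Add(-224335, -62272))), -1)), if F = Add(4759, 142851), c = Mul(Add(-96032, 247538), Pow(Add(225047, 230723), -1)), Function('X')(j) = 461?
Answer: Rational(68307692963, 2948020894202370) ≈ 2.3171e-5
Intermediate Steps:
c = Rational(75753, 227885) (c = Mul(151506, Pow(455770, -1)) = Mul(151506, Rational(1, 455770)) = Rational(75753, 227885) ≈ 0.33242)
F = 147610
Mul(Add(299746, c), Pow(Add(F, Mul(Add(Function('X')(466), -45597), Add(-224335, -62272))), -1)) = Mul(Add(299746, Rational(75753, 227885)), Pow(Add(147610, Mul(Add(461, -45597), Add(-224335, -62272))), -1)) = Mul(Rational(68307692963, 227885), Pow(Add(147610, Mul(-45136, -286607)), -1)) = Mul(Rational(68307692963, 227885), Pow(Add(147610, 12936293552), -1)) = Mul(Rational(68307692963, 227885), Pow(12936441162, -1)) = Mul(Rational(68307692963, 227885), Rational(1, 12936441162)) = Rational(68307692963, 2948020894202370)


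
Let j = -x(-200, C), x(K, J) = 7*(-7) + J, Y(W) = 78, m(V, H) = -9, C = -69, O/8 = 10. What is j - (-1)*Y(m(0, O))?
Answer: 196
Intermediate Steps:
O = 80 (O = 8*10 = 80)
x(K, J) = -49 + J
j = 118 (j = -(-49 - 69) = -1*(-118) = 118)
j - (-1)*Y(m(0, O)) = 118 - (-1)*78 = 118 - 1*(-78) = 118 + 78 = 196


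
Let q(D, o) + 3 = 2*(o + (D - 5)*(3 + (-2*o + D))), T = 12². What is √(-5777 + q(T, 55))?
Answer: 2*√1154 ≈ 67.941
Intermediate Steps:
T = 144
q(D, o) = -3 + 2*o + 2*(-5 + D)*(3 + D - 2*o) (q(D, o) = -3 + 2*(o + (D - 5)*(3 + (-2*o + D))) = -3 + 2*(o + (-5 + D)*(3 + (D - 2*o))) = -3 + 2*(o + (-5 + D)*(3 + D - 2*o)) = -3 + (2*o + 2*(-5 + D)*(3 + D - 2*o)) = -3 + 2*o + 2*(-5 + D)*(3 + D - 2*o))
√(-5777 + q(T, 55)) = √(-5777 + (-33 - 4*144 + 2*144² + 22*55 - 4*144*55)) = √(-5777 + (-33 - 576 + 2*20736 + 1210 - 31680)) = √(-5777 + (-33 - 576 + 41472 + 1210 - 31680)) = √(-5777 + 10393) = √4616 = 2*√1154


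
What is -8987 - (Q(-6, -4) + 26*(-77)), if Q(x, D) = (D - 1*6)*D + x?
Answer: -7019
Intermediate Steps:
Q(x, D) = x + D*(-6 + D) (Q(x, D) = (D - 6)*D + x = (-6 + D)*D + x = D*(-6 + D) + x = x + D*(-6 + D))
-8987 - (Q(-6, -4) + 26*(-77)) = -8987 - ((-6 + (-4)² - 6*(-4)) + 26*(-77)) = -8987 - ((-6 + 16 + 24) - 2002) = -8987 - (34 - 2002) = -8987 - 1*(-1968) = -8987 + 1968 = -7019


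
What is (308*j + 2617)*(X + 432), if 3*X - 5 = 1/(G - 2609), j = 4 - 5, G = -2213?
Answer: 14485329089/14466 ≈ 1.0013e+6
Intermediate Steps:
j = -1
X = 24109/14466 (X = 5/3 + 1/(3*(-2213 - 2609)) = 5/3 + (⅓)/(-4822) = 5/3 + (⅓)*(-1/4822) = 5/3 - 1/14466 = 24109/14466 ≈ 1.6666)
(308*j + 2617)*(X + 432) = (308*(-1) + 2617)*(24109/14466 + 432) = (-308 + 2617)*(6273421/14466) = 2309*(6273421/14466) = 14485329089/14466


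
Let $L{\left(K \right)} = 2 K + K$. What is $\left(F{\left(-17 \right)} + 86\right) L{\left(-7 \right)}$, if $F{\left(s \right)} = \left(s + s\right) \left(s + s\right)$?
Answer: $-26082$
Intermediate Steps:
$L{\left(K \right)} = 3 K$
$F{\left(s \right)} = 4 s^{2}$ ($F{\left(s \right)} = 2 s 2 s = 4 s^{2}$)
$\left(F{\left(-17 \right)} + 86\right) L{\left(-7 \right)} = \left(4 \left(-17\right)^{2} + 86\right) 3 \left(-7\right) = \left(4 \cdot 289 + 86\right) \left(-21\right) = \left(1156 + 86\right) \left(-21\right) = 1242 \left(-21\right) = -26082$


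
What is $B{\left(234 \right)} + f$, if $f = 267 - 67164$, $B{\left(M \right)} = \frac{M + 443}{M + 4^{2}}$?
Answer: $- \frac{16723573}{250} \approx -66894.0$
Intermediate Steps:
$B{\left(M \right)} = \frac{443 + M}{16 + M}$ ($B{\left(M \right)} = \frac{443 + M}{M + 16} = \frac{443 + M}{16 + M}$)
$f = -66897$ ($f = 267 - 67164 = -66897$)
$B{\left(234 \right)} + f = \frac{443 + 234}{16 + 234} - 66897 = \frac{1}{250} \cdot 677 - 66897 = \frac{677}{250} - 66897 = - \frac{16723573}{250}$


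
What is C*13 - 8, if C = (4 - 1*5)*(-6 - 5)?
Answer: 135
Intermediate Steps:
C = 11 (C = (4 - 5)*(-11) = -1*(-11) = 11)
C*13 - 8 = 11*13 - 8 = 143 - 8 = 135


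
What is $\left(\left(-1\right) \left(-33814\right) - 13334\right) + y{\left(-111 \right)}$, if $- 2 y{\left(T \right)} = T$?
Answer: $\frac{41071}{2} \approx 20536.0$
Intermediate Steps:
$y{\left(T \right)} = - \frac{T}{2}$
$\left(\left(-1\right) \left(-33814\right) - 13334\right) + y{\left(-111 \right)} = \left(\left(-1\right) \left(-33814\right) - 13334\right) - - \frac{111}{2} = \left(33814 - 13334\right) + \frac{111}{2} = 20480 + \frac{111}{2} = \frac{41071}{2}$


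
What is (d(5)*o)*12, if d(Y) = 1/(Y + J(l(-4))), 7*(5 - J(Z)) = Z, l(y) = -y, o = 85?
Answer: 1190/11 ≈ 108.18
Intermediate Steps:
J(Z) = 5 - Z/7
d(Y) = 1/(31/7 + Y) (d(Y) = 1/(Y + (5 - (-1)*(-4)/7)) = 1/(Y + (5 - ⅐*4)) = 1/(Y + (5 - 4/7)) = 1/(Y + 31/7) = 1/(31/7 + Y))
(d(5)*o)*12 = ((7/(31 + 7*5))*85)*12 = ((7/(31 + 35))*85)*12 = ((7/66)*85)*12 = (595/66)*12 = 1190/11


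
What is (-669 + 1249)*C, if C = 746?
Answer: 432680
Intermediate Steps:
(-669 + 1249)*C = (-669 + 1249)*746 = 580*746 = 432680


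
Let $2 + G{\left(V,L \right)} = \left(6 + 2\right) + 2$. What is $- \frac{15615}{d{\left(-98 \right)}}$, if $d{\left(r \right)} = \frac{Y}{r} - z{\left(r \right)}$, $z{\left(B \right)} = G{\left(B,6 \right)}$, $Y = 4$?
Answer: $\frac{765135}{394} \approx 1942.0$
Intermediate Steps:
$G{\left(V,L \right)} = 8$ ($G{\left(V,L \right)} = -2 + \left(\left(6 + 2\right) + 2\right) = -2 + \left(8 + 2\right) = -2 + 10 = 8$)
$z{\left(B \right)} = 8$
$d{\left(r \right)} = -8 + \frac{4}{r}$ ($d{\left(r \right)} = \frac{4}{r} - 8 = -8 + \frac{4}{r}$)
$- \frac{15615}{d{\left(-98 \right)}} = - \frac{15615}{-8 + \frac{4}{-98}} = - \frac{15615}{-8 + 4 \left(- \frac{1}{98}\right)} = - \frac{15615}{-8 - \frac{2}{49}} = - \frac{15615}{- \frac{394}{49}} = \left(-15615\right) \left(- \frac{49}{394}\right) = \frac{765135}{394}$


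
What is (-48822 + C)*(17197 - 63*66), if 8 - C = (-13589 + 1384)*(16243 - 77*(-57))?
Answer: 3282760523094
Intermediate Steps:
C = 251813568 (C = 8 - (-13589 + 1384)*(16243 - 77*(-57)) = 8 - (-12205)*(16243 + 4389) = 8 - (-12205)*20632 = 8 - 1*(-251813560) = 8 + 251813560 = 251813568)
(-48822 + C)*(17197 - 63*66) = (-48822 + 251813568)*(17197 - 63*66) = 251764746*(17197 - 4158) = 251764746*13039 = 3282760523094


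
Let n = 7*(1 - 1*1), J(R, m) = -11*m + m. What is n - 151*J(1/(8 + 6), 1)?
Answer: 1510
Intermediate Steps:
J(R, m) = -10*m
n = 0 (n = 7*(1 - 1) = 7*0 = 0)
n - 151*J(1/(8 + 6), 1) = 0 - (-1510) = 0 - 151*(-10) = 0 + 1510 = 1510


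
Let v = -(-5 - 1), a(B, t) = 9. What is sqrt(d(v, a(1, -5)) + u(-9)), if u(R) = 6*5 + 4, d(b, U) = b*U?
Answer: 2*sqrt(22) ≈ 9.3808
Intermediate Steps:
v = 6 (v = -1*(-6) = 6)
d(b, U) = U*b
u(R) = 34 (u(R) = 30 + 4 = 34)
sqrt(d(v, a(1, -5)) + u(-9)) = sqrt(9*6 + 34) = sqrt(54 + 34) = sqrt(88) = 2*sqrt(22)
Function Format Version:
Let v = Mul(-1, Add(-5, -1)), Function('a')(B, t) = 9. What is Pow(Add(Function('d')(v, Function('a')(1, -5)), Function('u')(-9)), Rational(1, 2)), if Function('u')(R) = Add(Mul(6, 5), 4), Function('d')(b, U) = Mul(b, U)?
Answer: Mul(2, Pow(22, Rational(1, 2))) ≈ 9.3808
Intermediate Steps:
v = 6 (v = Mul(-1, -6) = 6)
Function('d')(b, U) = Mul(U, b)
Function('u')(R) = 34 (Function('u')(R) = Add(30, 4) = 34)
Pow(Add(Function('d')(v, Function('a')(1, -5)), Function('u')(-9)), Rational(1, 2)) = Pow(Add(Mul(9, 6), 34), Rational(1, 2)) = Pow(Add(54, 34), Rational(1, 2)) = Pow(88, Rational(1, 2)) = Mul(2, Pow(22, Rational(1, 2)))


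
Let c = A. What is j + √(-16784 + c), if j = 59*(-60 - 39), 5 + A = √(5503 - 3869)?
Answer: -5841 + I*√(16789 - √1634) ≈ -5841.0 + 129.42*I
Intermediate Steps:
A = -5 + √1634 (A = -5 + √(5503 - 3869) = -5 + √1634 ≈ 35.423)
c = -5 + √1634 ≈ 35.423
j = -5841 (j = 59*(-99) = -5841)
j + √(-16784 + c) = -5841 + √(-16784 + (-5 + √1634)) = -5841 + √(-16789 + √1634)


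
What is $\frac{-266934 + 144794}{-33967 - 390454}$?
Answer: $\frac{3940}{13691} \approx 0.28778$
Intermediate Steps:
$\frac{-266934 + 144794}{-33967 - 390454} = - \frac{122140}{-424421} = \left(-122140\right) \left(- \frac{1}{424421}\right) = \frac{3940}{13691}$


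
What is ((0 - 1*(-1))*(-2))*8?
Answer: -16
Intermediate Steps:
((0 - 1*(-1))*(-2))*8 = ((0 + 1)*(-2))*8 = (1*(-2))*8 = -2*8 = -16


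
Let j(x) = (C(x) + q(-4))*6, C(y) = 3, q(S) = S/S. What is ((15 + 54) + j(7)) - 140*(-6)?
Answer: 933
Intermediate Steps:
q(S) = 1
j(x) = 24 (j(x) = (3 + 1)*6 = 4*6 = 24)
((15 + 54) + j(7)) - 140*(-6) = ((15 + 54) + 24) - 140*(-6) = (69 + 24) + 840 = 93 + 840 = 933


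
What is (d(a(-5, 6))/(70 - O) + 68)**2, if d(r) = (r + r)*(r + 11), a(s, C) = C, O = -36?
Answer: 13734436/2809 ≈ 4889.4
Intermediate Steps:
d(r) = 2*r*(11 + r) (d(r) = (2*r)*(11 + r) = 2*r*(11 + r))
(d(a(-5, 6))/(70 - O) + 68)**2 = ((2*6*(11 + 6))/(70 - 1*(-36)) + 68)**2 = ((2*6*17)/(70 + 36) + 68)**2 = (204/106 + 68)**2 = (204*(1/106) + 68)**2 = (102/53 + 68)**2 = (3706/53)**2 = 13734436/2809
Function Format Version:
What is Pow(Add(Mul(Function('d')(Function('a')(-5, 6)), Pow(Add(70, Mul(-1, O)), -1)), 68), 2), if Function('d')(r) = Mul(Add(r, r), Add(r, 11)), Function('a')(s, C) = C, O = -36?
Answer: Rational(13734436, 2809) ≈ 4889.4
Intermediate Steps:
Function('d')(r) = Mul(2, r, Add(11, r)) (Function('d')(r) = Mul(Mul(2, r), Add(11, r)) = Mul(2, r, Add(11, r)))
Pow(Add(Mul(Function('d')(Function('a')(-5, 6)), Pow(Add(70, Mul(-1, O)), -1)), 68), 2) = Pow(Add(Mul(Mul(2, 6, Add(11, 6)), Pow(Add(70, Mul(-1, -36)), -1)), 68), 2) = Pow(Add(Mul(Mul(2, 6, 17), Pow(Add(70, 36), -1)), 68), 2) = Pow(Add(Mul(204, Pow(106, -1)), 68), 2) = Pow(Add(Mul(204, Rational(1, 106)), 68), 2) = Pow(Add(Rational(102, 53), 68), 2) = Pow(Rational(3706, 53), 2) = Rational(13734436, 2809)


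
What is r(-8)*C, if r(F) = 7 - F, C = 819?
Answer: 12285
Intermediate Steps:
r(-8)*C = (7 - 1*(-8))*819 = (7 + 8)*819 = 15*819 = 12285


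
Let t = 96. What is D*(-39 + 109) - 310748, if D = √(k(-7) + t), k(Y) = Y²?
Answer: -310748 + 70*√145 ≈ -3.0991e+5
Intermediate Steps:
D = √145 (D = √((-7)² + 96) = √(49 + 96) = √145 ≈ 12.042)
D*(-39 + 109) - 310748 = √145*(-39 + 109) - 310748 = √145*70 - 310748 = 70*√145 - 310748 = -310748 + 70*√145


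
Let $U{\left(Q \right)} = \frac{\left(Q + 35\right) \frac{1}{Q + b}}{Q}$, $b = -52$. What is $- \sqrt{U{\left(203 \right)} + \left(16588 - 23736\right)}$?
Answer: $- \frac{i \sqrt{137067332982}}{4379} \approx - 84.546 i$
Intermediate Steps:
$U{\left(Q \right)} = \frac{35 + Q}{Q \left(-52 + Q\right)}$ ($U{\left(Q \right)} = \frac{\left(Q + 35\right) \frac{1}{Q - 52}}{Q} = \frac{\left(35 + Q\right) \frac{1}{-52 + Q}}{Q} = \frac{\frac{1}{-52 + Q} \left(35 + Q\right)}{Q} = \frac{35 + Q}{Q \left(-52 + Q\right)}$)
$- \sqrt{U{\left(203 \right)} + \left(16588 - 23736\right)} = - \sqrt{\frac{35 + 203}{203 \left(-52 + 203\right)} + \left(16588 - 23736\right)} = - \sqrt{\frac{1}{203} \cdot \frac{1}{151} \cdot 238 - 7148} = - \sqrt{\frac{34}{4379} - 7148} = - \sqrt{- \frac{31301058}{4379}} = - \frac{i \sqrt{137067332982}}{4379}$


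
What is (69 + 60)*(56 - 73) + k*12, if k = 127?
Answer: -669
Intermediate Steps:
(69 + 60)*(56 - 73) + k*12 = (69 + 60)*(56 - 73) + 127*12 = 129*(-17) + 1524 = -2193 + 1524 = -669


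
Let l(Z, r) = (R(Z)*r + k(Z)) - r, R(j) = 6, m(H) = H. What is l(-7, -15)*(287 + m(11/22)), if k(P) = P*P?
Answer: -7475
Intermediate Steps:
k(P) = P²
l(Z, r) = Z² + 5*r (l(Z, r) = (6*r + Z²) - r = (Z² + 6*r) - r = Z² + 5*r)
l(-7, -15)*(287 + m(11/22)) = ((-7)² + 5*(-15))*(287 + 11/22) = (49 - 75)*(287 + 11*(1/22)) = -26*(287 + ½) = -26*575/2 = -7475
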